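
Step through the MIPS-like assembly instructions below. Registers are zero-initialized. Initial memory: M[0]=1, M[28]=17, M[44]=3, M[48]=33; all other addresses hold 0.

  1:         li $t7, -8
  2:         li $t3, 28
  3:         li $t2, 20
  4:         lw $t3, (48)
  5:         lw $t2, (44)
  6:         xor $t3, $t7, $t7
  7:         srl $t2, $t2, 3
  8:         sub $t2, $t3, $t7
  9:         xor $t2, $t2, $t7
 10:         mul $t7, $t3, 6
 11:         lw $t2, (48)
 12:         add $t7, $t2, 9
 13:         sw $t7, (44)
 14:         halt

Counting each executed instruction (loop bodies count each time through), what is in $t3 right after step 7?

0

after li $t7, -8: $t7=-8
after li $t3, 28: $t3=28
after li $t2, 20: $t2=20
after lw $t3, (48): $t3=M[48]=33
after lw $t2, (44): $t2=M[44]=3
after xor $t3, $t7, $t7: $t3=(-8)^(-8)=0
after srl $t2, $t2, 3: $t2=3>>3=0
After step 7: $t3 = 0.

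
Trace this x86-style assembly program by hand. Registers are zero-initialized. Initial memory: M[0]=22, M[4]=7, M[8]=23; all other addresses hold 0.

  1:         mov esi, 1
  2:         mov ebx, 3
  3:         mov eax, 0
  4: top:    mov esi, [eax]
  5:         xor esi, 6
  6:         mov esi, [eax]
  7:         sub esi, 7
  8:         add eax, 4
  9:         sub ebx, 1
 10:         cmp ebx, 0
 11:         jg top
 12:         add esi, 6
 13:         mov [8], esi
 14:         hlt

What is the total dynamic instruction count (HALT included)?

esi=1
ebx=3
eax=0
esi=M[0]=22
esi=22^6=16
esi=M[0]=22
esi=22-7=15
eax=0+4=4
ebx=3-1=2
cmp ebx, 0  (cmp 2,0)
jg top: taken
esi=M[4]=7
esi=7^6=1
esi=M[4]=7
esi=7-7=0
eax=4+4=8
ebx=2-1=1
cmp ebx, 0  (cmp 1,0)
jg top: taken
esi=M[8]=23
esi=23^6=17
esi=M[8]=23
esi=23-7=16
eax=8+4=12
ebx=1-1=0
cmp ebx, 0  (cmp 0,0)
jg top: not taken
esi=16+6=22
mov [8], esi → M[8]=22
halt.
Total executed instructions: 30.

30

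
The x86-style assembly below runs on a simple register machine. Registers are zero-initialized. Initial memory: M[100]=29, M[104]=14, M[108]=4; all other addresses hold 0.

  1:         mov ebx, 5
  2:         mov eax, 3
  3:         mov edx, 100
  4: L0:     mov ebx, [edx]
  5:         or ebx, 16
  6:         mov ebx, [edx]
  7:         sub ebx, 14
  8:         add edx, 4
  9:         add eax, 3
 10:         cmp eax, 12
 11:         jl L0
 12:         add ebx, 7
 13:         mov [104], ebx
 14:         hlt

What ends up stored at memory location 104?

-3

ebx=5
eax=3
edx=100
ebx=M[100]=29
ebx=29|16=29
ebx=M[100]=29
ebx=29-14=15
edx=100+4=104
eax=3+3=6
cmp eax, 12  (cmp 6,12)
jl L0: taken
ebx=M[104]=14
ebx=14|16=30
ebx=M[104]=14
ebx=14-14=0
edx=104+4=108
eax=6+3=9
cmp eax, 12  (cmp 9,12)
jl L0: taken
ebx=M[108]=4
ebx=4|16=20
ebx=M[108]=4
ebx=4-14=-10
edx=108+4=112
eax=9+3=12
cmp eax, 12  (cmp 12,12)
jl L0: not taken
ebx=(-10)+7=-3
mov [104], ebx → M[104]=-3
halt.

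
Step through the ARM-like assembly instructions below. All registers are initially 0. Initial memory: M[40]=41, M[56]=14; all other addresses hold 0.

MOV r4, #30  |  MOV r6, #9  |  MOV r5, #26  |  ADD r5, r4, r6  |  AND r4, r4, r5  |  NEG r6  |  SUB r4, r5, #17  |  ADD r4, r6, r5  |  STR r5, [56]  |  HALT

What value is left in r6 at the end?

-9

r4=30
r6=9
r5=26
r5=30+9=39
r4=30&39=6
r6=-(9)=-9
r4=39-17=22
r4=(-9)+39=30
STR r5, [56] → M[56]=39
halt.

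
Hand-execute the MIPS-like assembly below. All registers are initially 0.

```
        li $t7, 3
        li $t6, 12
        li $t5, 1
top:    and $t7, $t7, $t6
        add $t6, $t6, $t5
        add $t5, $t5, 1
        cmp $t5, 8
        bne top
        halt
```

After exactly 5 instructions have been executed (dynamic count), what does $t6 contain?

13

$t7=3
$t6=12
$t5=1
$t7=3&12=0
$t6=12+1=13
After step 5: $t6 = 13.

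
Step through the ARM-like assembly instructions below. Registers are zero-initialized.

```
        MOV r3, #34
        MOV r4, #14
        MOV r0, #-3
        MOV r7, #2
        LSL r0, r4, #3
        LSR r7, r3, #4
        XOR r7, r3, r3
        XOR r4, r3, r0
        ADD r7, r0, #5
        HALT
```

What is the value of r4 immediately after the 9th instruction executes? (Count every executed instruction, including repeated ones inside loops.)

82

after MOV r3, #34: r3=34
after MOV r4, #14: r4=14
after MOV r0, #-3: r0=-3
after MOV r7, #2: r7=2
after LSL r0, r4, #3: r0=14<<3=112
after LSR r7, r3, #4: r7=34>>4=2
after XOR r7, r3, r3: r7=34^34=0
after XOR r4, r3, r0: r4=34^112=82
after ADD r7, r0, #5: r7=112+5=117
After step 9: r4 = 82.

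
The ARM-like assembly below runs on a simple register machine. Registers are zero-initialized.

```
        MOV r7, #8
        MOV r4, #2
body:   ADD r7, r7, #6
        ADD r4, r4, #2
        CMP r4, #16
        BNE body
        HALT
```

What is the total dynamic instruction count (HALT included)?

31

MOV r7, #8 → r7=8
MOV r4, #2 → r4=2
ADD r7, r7, #6 → r7=8+6=14
ADD r4, r4, #2 → r4=2+2=4
CMP r4, #16  (cmp 4,16)
BNE body: taken
ADD r7, r7, #6 → r7=14+6=20
ADD r4, r4, #2 → r4=4+2=6
CMP r4, #16  (cmp 6,16)
BNE body: taken
ADD r7, r7, #6 → r7=20+6=26
ADD r4, r4, #2 → r4=6+2=8
CMP r4, #16  (cmp 8,16)
BNE body: taken
ADD r7, r7, #6 → r7=26+6=32
ADD r4, r4, #2 → r4=8+2=10
CMP r4, #16  (cmp 10,16)
BNE body: taken
ADD r7, r7, #6 → r7=32+6=38
ADD r4, r4, #2 → r4=10+2=12
CMP r4, #16  (cmp 12,16)
BNE body: taken
ADD r7, r7, #6 → r7=38+6=44
ADD r4, r4, #2 → r4=12+2=14
CMP r4, #16  (cmp 14,16)
BNE body: taken
ADD r7, r7, #6 → r7=44+6=50
ADD r4, r4, #2 → r4=14+2=16
CMP r4, #16  (cmp 16,16)
BNE body: not taken
halt.
Total executed instructions: 31.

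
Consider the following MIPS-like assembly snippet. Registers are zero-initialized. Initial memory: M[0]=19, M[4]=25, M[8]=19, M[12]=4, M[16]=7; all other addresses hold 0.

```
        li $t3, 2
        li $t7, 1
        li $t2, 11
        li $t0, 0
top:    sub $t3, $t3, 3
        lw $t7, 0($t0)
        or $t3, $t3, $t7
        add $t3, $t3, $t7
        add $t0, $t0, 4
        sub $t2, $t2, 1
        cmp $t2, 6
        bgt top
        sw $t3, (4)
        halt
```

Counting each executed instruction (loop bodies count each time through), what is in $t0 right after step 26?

li $t3, 2 → $t3=2
li $t7, 1 → $t7=1
li $t2, 11 → $t2=11
li $t0, 0 → $t0=0
sub $t3, $t3, 3 → $t3=2-3=-1
lw $t7, 0($t0) → $t7=M[0]=19
or $t3, $t3, $t7 → $t3=(-1)|19=-1
add $t3, $t3, $t7 → $t3=(-1)+19=18
add $t0, $t0, 4 → $t0=0+4=4
sub $t2, $t2, 1 → $t2=11-1=10
cmp $t2, 6  (cmp 10,6)
bgt top: taken
sub $t3, $t3, 3 → $t3=18-3=15
lw $t7, 0($t0) → $t7=M[4]=25
or $t3, $t3, $t7 → $t3=15|25=31
add $t3, $t3, $t7 → $t3=31+25=56
add $t0, $t0, 4 → $t0=4+4=8
sub $t2, $t2, 1 → $t2=10-1=9
cmp $t2, 6  (cmp 9,6)
bgt top: taken
sub $t3, $t3, 3 → $t3=56-3=53
lw $t7, 0($t0) → $t7=M[8]=19
or $t3, $t3, $t7 → $t3=53|19=55
add $t3, $t3, $t7 → $t3=55+19=74
add $t0, $t0, 4 → $t0=8+4=12
sub $t2, $t2, 1 → $t2=9-1=8
After step 26: $t0 = 12.

12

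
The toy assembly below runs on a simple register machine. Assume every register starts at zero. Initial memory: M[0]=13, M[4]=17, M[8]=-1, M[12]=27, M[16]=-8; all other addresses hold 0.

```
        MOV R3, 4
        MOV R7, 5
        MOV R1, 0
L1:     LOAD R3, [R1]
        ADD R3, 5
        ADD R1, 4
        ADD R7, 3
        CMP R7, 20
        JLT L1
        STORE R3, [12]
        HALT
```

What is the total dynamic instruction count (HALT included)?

after MOV R3, 4: R3=4
after MOV R7, 5: R7=5
after MOV R1, 0: R1=0
after LOAD R3, [R1]: R3=M[0]=13
after ADD R3, 5: R3=13+5=18
after ADD R1, 4: R1=0+4=4
after ADD R7, 3: R7=5+3=8
CMP R7, 20  (cmp 8,20)
JLT L1: taken
after LOAD R3, [R1]: R3=M[4]=17
after ADD R3, 5: R3=17+5=22
after ADD R1, 4: R1=4+4=8
after ADD R7, 3: R7=8+3=11
CMP R7, 20  (cmp 11,20)
JLT L1: taken
after LOAD R3, [R1]: R3=M[8]=-1
after ADD R3, 5: R3=(-1)+5=4
after ADD R1, 4: R1=8+4=12
after ADD R7, 3: R7=11+3=14
CMP R7, 20  (cmp 14,20)
JLT L1: taken
after LOAD R3, [R1]: R3=M[12]=27
after ADD R3, 5: R3=27+5=32
after ADD R1, 4: R1=12+4=16
after ADD R7, 3: R7=14+3=17
CMP R7, 20  (cmp 17,20)
JLT L1: taken
after LOAD R3, [R1]: R3=M[16]=-8
after ADD R3, 5: R3=(-8)+5=-3
after ADD R1, 4: R1=16+4=20
after ADD R7, 3: R7=17+3=20
CMP R7, 20  (cmp 20,20)
JLT L1: not taken
STORE R3, [12] → M[12]=-3
halt.
Total executed instructions: 35.

35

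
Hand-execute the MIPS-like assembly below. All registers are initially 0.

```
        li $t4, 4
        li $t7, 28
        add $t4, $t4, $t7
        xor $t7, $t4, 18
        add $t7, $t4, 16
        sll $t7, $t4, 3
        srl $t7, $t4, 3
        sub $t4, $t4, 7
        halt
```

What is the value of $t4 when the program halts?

25

after li $t4, 4: $t4=4
after li $t7, 28: $t7=28
after add $t4, $t4, $t7: $t4=4+28=32
after xor $t7, $t4, 18: $t7=32^18=50
after add $t7, $t4, 16: $t7=32+16=48
after sll $t7, $t4, 3: $t7=32<<3=256
after srl $t7, $t4, 3: $t7=32>>3=4
after sub $t4, $t4, 7: $t4=32-7=25
halt.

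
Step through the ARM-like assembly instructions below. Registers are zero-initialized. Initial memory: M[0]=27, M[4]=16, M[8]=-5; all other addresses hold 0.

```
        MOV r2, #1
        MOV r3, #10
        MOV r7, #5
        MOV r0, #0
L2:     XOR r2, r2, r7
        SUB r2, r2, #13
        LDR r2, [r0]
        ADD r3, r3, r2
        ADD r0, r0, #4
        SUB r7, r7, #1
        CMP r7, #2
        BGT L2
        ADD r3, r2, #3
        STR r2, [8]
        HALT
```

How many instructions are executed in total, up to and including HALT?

31

after MOV r2, #1: r2=1
after MOV r3, #10: r3=10
after MOV r7, #5: r7=5
after MOV r0, #0: r0=0
after XOR r2, r2, r7: r2=1^5=4
after SUB r2, r2, #13: r2=4-13=-9
after LDR r2, [r0]: r2=M[0]=27
after ADD r3, r3, r2: r3=10+27=37
after ADD r0, r0, #4: r0=0+4=4
after SUB r7, r7, #1: r7=5-1=4
CMP r7, #2  (cmp 4,2)
BGT L2: taken
after XOR r2, r2, r7: r2=27^4=31
after SUB r2, r2, #13: r2=31-13=18
after LDR r2, [r0]: r2=M[4]=16
after ADD r3, r3, r2: r3=37+16=53
after ADD r0, r0, #4: r0=4+4=8
after SUB r7, r7, #1: r7=4-1=3
CMP r7, #2  (cmp 3,2)
BGT L2: taken
after XOR r2, r2, r7: r2=16^3=19
after SUB r2, r2, #13: r2=19-13=6
after LDR r2, [r0]: r2=M[8]=-5
after ADD r3, r3, r2: r3=53+(-5)=48
after ADD r0, r0, #4: r0=8+4=12
after SUB r7, r7, #1: r7=3-1=2
CMP r7, #2  (cmp 2,2)
BGT L2: not taken
after ADD r3, r2, #3: r3=(-5)+3=-2
STR r2, [8] → M[8]=-5
halt.
Total executed instructions: 31.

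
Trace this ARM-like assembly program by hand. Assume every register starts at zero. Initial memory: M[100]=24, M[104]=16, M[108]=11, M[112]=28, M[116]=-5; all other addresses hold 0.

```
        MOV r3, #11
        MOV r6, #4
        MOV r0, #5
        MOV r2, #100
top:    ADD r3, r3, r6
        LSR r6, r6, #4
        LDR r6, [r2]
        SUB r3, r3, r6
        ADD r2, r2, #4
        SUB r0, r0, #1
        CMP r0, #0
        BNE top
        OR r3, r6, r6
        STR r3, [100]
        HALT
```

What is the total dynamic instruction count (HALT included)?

47

r3=11
r6=4
r0=5
r2=100
r3=11+4=15
r6=4>>4=0
r6=M[100]=24
r3=15-24=-9
r2=100+4=104
r0=5-1=4
CMP r0, #0  (cmp 4,0)
BNE top: taken
r3=(-9)+24=15
r6=24>>4=1
r6=M[104]=16
r3=15-16=-1
r2=104+4=108
r0=4-1=3
CMP r0, #0  (cmp 3,0)
BNE top: taken
r3=(-1)+16=15
r6=16>>4=1
r6=M[108]=11
r3=15-11=4
r2=108+4=112
r0=3-1=2
CMP r0, #0  (cmp 2,0)
BNE top: taken
r3=4+11=15
r6=11>>4=0
r6=M[112]=28
r3=15-28=-13
r2=112+4=116
r0=2-1=1
CMP r0, #0  (cmp 1,0)
BNE top: taken
r3=(-13)+28=15
r6=28>>4=1
r6=M[116]=-5
r3=15-(-5)=20
r2=116+4=120
r0=1-1=0
CMP r0, #0  (cmp 0,0)
BNE top: not taken
r3=(-5)|(-5)=-5
STR r3, [100] → M[100]=-5
halt.
Total executed instructions: 47.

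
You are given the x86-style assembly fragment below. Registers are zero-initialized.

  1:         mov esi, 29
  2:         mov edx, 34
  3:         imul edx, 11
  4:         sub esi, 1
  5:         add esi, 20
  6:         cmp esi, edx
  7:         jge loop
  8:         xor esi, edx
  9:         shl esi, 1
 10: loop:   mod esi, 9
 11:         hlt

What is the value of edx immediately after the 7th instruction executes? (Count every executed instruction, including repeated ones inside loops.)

esi=29
edx=34
edx=34*11=374
esi=29-1=28
esi=28+20=48
cmp esi, edx  (cmp 48,374)
jge loop: not taken
After step 7: edx = 374.

374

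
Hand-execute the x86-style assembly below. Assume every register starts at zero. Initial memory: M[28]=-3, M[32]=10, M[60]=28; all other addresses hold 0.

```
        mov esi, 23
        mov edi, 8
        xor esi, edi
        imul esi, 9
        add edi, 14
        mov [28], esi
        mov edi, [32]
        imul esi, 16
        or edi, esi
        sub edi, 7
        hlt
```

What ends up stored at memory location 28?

after mov esi, 23: esi=23
after mov edi, 8: edi=8
after xor esi, edi: esi=23^8=31
after imul esi, 9: esi=31*9=279
after add edi, 14: edi=8+14=22
mov [28], esi → M[28]=279
after mov edi, [32]: edi=M[32]=10
after imul esi, 16: esi=279*16=4464
after or edi, esi: edi=10|4464=4474
after sub edi, 7: edi=4474-7=4467
halt.

279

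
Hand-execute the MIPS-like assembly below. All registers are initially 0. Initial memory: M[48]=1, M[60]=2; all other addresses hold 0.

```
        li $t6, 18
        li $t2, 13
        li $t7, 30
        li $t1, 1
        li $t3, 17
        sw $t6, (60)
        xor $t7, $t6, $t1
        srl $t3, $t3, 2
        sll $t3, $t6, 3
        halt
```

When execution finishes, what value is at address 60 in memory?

after li $t6, 18: $t6=18
after li $t2, 13: $t2=13
after li $t7, 30: $t7=30
after li $t1, 1: $t1=1
after li $t3, 17: $t3=17
sw $t6, (60) → M[60]=18
after xor $t7, $t6, $t1: $t7=18^1=19
after srl $t3, $t3, 2: $t3=17>>2=4
after sll $t3, $t6, 3: $t3=18<<3=144
halt.

18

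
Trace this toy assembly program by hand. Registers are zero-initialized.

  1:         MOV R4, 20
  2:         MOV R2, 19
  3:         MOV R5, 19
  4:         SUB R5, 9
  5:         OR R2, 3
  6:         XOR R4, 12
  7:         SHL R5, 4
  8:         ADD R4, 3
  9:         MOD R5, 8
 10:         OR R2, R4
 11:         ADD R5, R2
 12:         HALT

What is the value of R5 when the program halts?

MOV R4, 20 → R4=20
MOV R2, 19 → R2=19
MOV R5, 19 → R5=19
SUB R5, 9 → R5=19-9=10
OR R2, 3 → R2=19|3=19
XOR R4, 12 → R4=20^12=24
SHL R5, 4 → R5=10<<4=160
ADD R4, 3 → R4=24+3=27
MOD R5, 8 → R5=160%8=0
OR R2, R4 → R2=19|27=27
ADD R5, R2 → R5=0+27=27
halt.

27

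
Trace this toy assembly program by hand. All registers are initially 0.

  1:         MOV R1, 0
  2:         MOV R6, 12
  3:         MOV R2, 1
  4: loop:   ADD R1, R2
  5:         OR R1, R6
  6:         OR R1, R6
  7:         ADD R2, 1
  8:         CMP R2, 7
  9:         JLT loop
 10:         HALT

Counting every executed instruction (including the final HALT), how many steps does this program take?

R1=0
R6=12
R2=1
R1=0+1=1
R1=1|12=13
R1=13|12=13
R2=1+1=2
CMP R2, 7  (cmp 2,7)
JLT loop: taken
R1=13+2=15
R1=15|12=15
R1=15|12=15
R2=2+1=3
CMP R2, 7  (cmp 3,7)
JLT loop: taken
R1=15+3=18
R1=18|12=30
R1=30|12=30
R2=3+1=4
CMP R2, 7  (cmp 4,7)
JLT loop: taken
R1=30+4=34
R1=34|12=46
R1=46|12=46
R2=4+1=5
CMP R2, 7  (cmp 5,7)
JLT loop: taken
R1=46+5=51
R1=51|12=63
R1=63|12=63
R2=5+1=6
CMP R2, 7  (cmp 6,7)
JLT loop: taken
R1=63+6=69
R1=69|12=77
R1=77|12=77
R2=6+1=7
CMP R2, 7  (cmp 7,7)
JLT loop: not taken
halt.
Total executed instructions: 40.

40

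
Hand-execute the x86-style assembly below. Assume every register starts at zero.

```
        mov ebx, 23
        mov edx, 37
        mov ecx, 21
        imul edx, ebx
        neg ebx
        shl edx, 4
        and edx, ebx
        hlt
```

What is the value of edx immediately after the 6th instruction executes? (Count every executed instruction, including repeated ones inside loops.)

ebx=23
edx=37
ecx=21
edx=37*23=851
ebx=-(23)=-23
edx=851<<4=13616
After step 6: edx = 13616.

13616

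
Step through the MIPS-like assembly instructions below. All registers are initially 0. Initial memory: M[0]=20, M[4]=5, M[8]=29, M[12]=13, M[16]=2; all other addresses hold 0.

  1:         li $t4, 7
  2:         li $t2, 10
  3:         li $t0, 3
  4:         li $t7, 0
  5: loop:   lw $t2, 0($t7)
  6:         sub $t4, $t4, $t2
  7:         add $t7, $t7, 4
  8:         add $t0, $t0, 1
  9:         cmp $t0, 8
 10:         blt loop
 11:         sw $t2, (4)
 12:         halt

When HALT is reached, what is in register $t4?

after li $t4, 7: $t4=7
after li $t2, 10: $t2=10
after li $t0, 3: $t0=3
after li $t7, 0: $t7=0
after lw $t2, 0($t7): $t2=M[0]=20
after sub $t4, $t4, $t2: $t4=7-20=-13
after add $t7, $t7, 4: $t7=0+4=4
after add $t0, $t0, 1: $t0=3+1=4
cmp $t0, 8  (cmp 4,8)
blt loop: taken
after lw $t2, 0($t7): $t2=M[4]=5
after sub $t4, $t4, $t2: $t4=(-13)-5=-18
after add $t7, $t7, 4: $t7=4+4=8
after add $t0, $t0, 1: $t0=4+1=5
cmp $t0, 8  (cmp 5,8)
blt loop: taken
after lw $t2, 0($t7): $t2=M[8]=29
after sub $t4, $t4, $t2: $t4=(-18)-29=-47
after add $t7, $t7, 4: $t7=8+4=12
after add $t0, $t0, 1: $t0=5+1=6
cmp $t0, 8  (cmp 6,8)
blt loop: taken
after lw $t2, 0($t7): $t2=M[12]=13
after sub $t4, $t4, $t2: $t4=(-47)-13=-60
after add $t7, $t7, 4: $t7=12+4=16
after add $t0, $t0, 1: $t0=6+1=7
cmp $t0, 8  (cmp 7,8)
blt loop: taken
after lw $t2, 0($t7): $t2=M[16]=2
after sub $t4, $t4, $t2: $t4=(-60)-2=-62
after add $t7, $t7, 4: $t7=16+4=20
after add $t0, $t0, 1: $t0=7+1=8
cmp $t0, 8  (cmp 8,8)
blt loop: not taken
sw $t2, (4) → M[4]=2
halt.

-62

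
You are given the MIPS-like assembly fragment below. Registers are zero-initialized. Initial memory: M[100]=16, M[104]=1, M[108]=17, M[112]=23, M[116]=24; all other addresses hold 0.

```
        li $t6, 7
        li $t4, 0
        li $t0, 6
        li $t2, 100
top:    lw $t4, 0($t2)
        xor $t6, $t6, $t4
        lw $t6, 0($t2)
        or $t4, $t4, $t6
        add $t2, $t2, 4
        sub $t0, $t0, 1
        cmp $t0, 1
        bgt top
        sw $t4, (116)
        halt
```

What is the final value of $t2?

$t6=7
$t4=0
$t0=6
$t2=100
$t4=M[100]=16
$t6=7^16=23
$t6=M[100]=16
$t4=16|16=16
$t2=100+4=104
$t0=6-1=5
cmp $t0, 1  (cmp 5,1)
bgt top: taken
$t4=M[104]=1
$t6=16^1=17
$t6=M[104]=1
$t4=1|1=1
$t2=104+4=108
$t0=5-1=4
cmp $t0, 1  (cmp 4,1)
bgt top: taken
$t4=M[108]=17
$t6=1^17=16
$t6=M[108]=17
$t4=17|17=17
$t2=108+4=112
$t0=4-1=3
cmp $t0, 1  (cmp 3,1)
bgt top: taken
$t4=M[112]=23
$t6=17^23=6
$t6=M[112]=23
$t4=23|23=23
$t2=112+4=116
$t0=3-1=2
cmp $t0, 1  (cmp 2,1)
bgt top: taken
$t4=M[116]=24
$t6=23^24=15
$t6=M[116]=24
$t4=24|24=24
$t2=116+4=120
$t0=2-1=1
cmp $t0, 1  (cmp 1,1)
bgt top: not taken
sw $t4, (116) → M[116]=24
halt.

120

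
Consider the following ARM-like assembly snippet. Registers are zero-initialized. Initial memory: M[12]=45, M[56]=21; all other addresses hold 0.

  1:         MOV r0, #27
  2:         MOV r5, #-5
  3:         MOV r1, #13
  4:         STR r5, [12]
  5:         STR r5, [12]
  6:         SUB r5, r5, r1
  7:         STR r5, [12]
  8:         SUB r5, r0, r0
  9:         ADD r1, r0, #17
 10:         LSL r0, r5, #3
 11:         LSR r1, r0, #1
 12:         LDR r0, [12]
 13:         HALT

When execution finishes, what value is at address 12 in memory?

MOV r0, #27 → r0=27
MOV r5, #-5 → r5=-5
MOV r1, #13 → r1=13
STR r5, [12] → M[12]=-5
STR r5, [12] → M[12]=-5
SUB r5, r5, r1 → r5=(-5)-13=-18
STR r5, [12] → M[12]=-18
SUB r5, r0, r0 → r5=27-27=0
ADD r1, r0, #17 → r1=27+17=44
LSL r0, r5, #3 → r0=0<<3=0
LSR r1, r0, #1 → r1=0>>1=0
LDR r0, [12] → r0=M[12]=-18
halt.

-18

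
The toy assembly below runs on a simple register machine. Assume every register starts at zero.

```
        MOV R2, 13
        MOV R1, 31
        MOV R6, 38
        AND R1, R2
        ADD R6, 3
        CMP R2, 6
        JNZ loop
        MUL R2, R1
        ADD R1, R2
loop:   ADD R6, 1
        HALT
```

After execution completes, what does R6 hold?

42

after MOV R2, 13: R2=13
after MOV R1, 31: R1=31
after MOV R6, 38: R6=38
after AND R1, R2: R1=31&13=13
after ADD R6, 3: R6=38+3=41
CMP R2, 6  (cmp 13,6)
JNZ loop: taken
after ADD R6, 1: R6=41+1=42
halt.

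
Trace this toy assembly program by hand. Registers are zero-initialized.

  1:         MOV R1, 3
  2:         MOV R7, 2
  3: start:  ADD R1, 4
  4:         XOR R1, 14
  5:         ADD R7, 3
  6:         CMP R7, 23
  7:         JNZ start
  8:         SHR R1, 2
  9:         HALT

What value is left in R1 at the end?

2

R1=3
R7=2
R1=3+4=7
R1=7^14=9
R7=2+3=5
CMP R7, 23  (cmp 5,23)
JNZ start: taken
R1=9+4=13
R1=13^14=3
R7=5+3=8
CMP R7, 23  (cmp 8,23)
JNZ start: taken
R1=3+4=7
R1=7^14=9
R7=8+3=11
CMP R7, 23  (cmp 11,23)
JNZ start: taken
R1=9+4=13
R1=13^14=3
R7=11+3=14
CMP R7, 23  (cmp 14,23)
JNZ start: taken
R1=3+4=7
R1=7^14=9
R7=14+3=17
CMP R7, 23  (cmp 17,23)
JNZ start: taken
R1=9+4=13
R1=13^14=3
R7=17+3=20
CMP R7, 23  (cmp 20,23)
JNZ start: taken
R1=3+4=7
R1=7^14=9
R7=20+3=23
CMP R7, 23  (cmp 23,23)
JNZ start: not taken
R1=9>>2=2
halt.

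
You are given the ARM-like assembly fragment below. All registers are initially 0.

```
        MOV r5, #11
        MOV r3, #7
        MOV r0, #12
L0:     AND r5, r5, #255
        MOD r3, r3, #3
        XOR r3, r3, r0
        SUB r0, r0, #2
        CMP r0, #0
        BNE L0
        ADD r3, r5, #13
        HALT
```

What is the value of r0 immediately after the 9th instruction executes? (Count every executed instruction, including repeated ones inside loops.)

after MOV r5, #11: r5=11
after MOV r3, #7: r3=7
after MOV r0, #12: r0=12
after AND r5, r5, #255: r5=11&255=11
after MOD r3, r3, #3: r3=7%3=1
after XOR r3, r3, r0: r3=1^12=13
after SUB r0, r0, #2: r0=12-2=10
CMP r0, #0  (cmp 10,0)
BNE L0: taken
After step 9: r0 = 10.

10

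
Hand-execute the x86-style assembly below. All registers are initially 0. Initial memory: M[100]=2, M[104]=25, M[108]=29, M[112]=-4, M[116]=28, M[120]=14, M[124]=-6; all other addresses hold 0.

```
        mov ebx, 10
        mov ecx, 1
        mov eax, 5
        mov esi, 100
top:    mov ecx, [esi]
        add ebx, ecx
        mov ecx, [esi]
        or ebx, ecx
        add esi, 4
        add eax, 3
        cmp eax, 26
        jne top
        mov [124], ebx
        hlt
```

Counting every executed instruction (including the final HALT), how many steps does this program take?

62

mov ebx, 10 → ebx=10
mov ecx, 1 → ecx=1
mov eax, 5 → eax=5
mov esi, 100 → esi=100
mov ecx, [esi] → ecx=M[100]=2
add ebx, ecx → ebx=10+2=12
mov ecx, [esi] → ecx=M[100]=2
or ebx, ecx → ebx=12|2=14
add esi, 4 → esi=100+4=104
add eax, 3 → eax=5+3=8
cmp eax, 26  (cmp 8,26)
jne top: taken
mov ecx, [esi] → ecx=M[104]=25
add ebx, ecx → ebx=14+25=39
mov ecx, [esi] → ecx=M[104]=25
or ebx, ecx → ebx=39|25=63
add esi, 4 → esi=104+4=108
add eax, 3 → eax=8+3=11
cmp eax, 26  (cmp 11,26)
jne top: taken
mov ecx, [esi] → ecx=M[108]=29
add ebx, ecx → ebx=63+29=92
mov ecx, [esi] → ecx=M[108]=29
or ebx, ecx → ebx=92|29=93
add esi, 4 → esi=108+4=112
add eax, 3 → eax=11+3=14
cmp eax, 26  (cmp 14,26)
jne top: taken
mov ecx, [esi] → ecx=M[112]=-4
add ebx, ecx → ebx=93+(-4)=89
mov ecx, [esi] → ecx=M[112]=-4
or ebx, ecx → ebx=89|(-4)=-3
add esi, 4 → esi=112+4=116
add eax, 3 → eax=14+3=17
cmp eax, 26  (cmp 17,26)
jne top: taken
mov ecx, [esi] → ecx=M[116]=28
add ebx, ecx → ebx=(-3)+28=25
mov ecx, [esi] → ecx=M[116]=28
or ebx, ecx → ebx=25|28=29
add esi, 4 → esi=116+4=120
add eax, 3 → eax=17+3=20
cmp eax, 26  (cmp 20,26)
jne top: taken
mov ecx, [esi] → ecx=M[120]=14
add ebx, ecx → ebx=29+14=43
mov ecx, [esi] → ecx=M[120]=14
or ebx, ecx → ebx=43|14=47
add esi, 4 → esi=120+4=124
add eax, 3 → eax=20+3=23
cmp eax, 26  (cmp 23,26)
jne top: taken
mov ecx, [esi] → ecx=M[124]=-6
add ebx, ecx → ebx=47+(-6)=41
mov ecx, [esi] → ecx=M[124]=-6
or ebx, ecx → ebx=41|(-6)=-5
add esi, 4 → esi=124+4=128
add eax, 3 → eax=23+3=26
cmp eax, 26  (cmp 26,26)
jne top: not taken
mov [124], ebx → M[124]=-5
halt.
Total executed instructions: 62.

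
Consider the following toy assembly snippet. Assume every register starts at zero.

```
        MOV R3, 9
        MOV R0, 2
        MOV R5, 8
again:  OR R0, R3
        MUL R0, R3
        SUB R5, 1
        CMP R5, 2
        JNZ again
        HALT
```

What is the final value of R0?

MOV R3, 9 → R3=9
MOV R0, 2 → R0=2
MOV R5, 8 → R5=8
OR R0, R3 → R0=2|9=11
MUL R0, R3 → R0=11*9=99
SUB R5, 1 → R5=8-1=7
CMP R5, 2  (cmp 7,2)
JNZ again: taken
OR R0, R3 → R0=99|9=107
MUL R0, R3 → R0=107*9=963
SUB R5, 1 → R5=7-1=6
CMP R5, 2  (cmp 6,2)
JNZ again: taken
OR R0, R3 → R0=963|9=971
MUL R0, R3 → R0=971*9=8739
SUB R5, 1 → R5=6-1=5
CMP R5, 2  (cmp 5,2)
JNZ again: taken
OR R0, R3 → R0=8739|9=8747
MUL R0, R3 → R0=8747*9=78723
SUB R5, 1 → R5=5-1=4
CMP R5, 2  (cmp 4,2)
JNZ again: taken
OR R0, R3 → R0=78723|9=78731
MUL R0, R3 → R0=78731*9=708579
SUB R5, 1 → R5=4-1=3
CMP R5, 2  (cmp 3,2)
JNZ again: taken
OR R0, R3 → R0=708579|9=708587
MUL R0, R3 → R0=708587*9=6377283
SUB R5, 1 → R5=3-1=2
CMP R5, 2  (cmp 2,2)
JNZ again: not taken
halt.

6377283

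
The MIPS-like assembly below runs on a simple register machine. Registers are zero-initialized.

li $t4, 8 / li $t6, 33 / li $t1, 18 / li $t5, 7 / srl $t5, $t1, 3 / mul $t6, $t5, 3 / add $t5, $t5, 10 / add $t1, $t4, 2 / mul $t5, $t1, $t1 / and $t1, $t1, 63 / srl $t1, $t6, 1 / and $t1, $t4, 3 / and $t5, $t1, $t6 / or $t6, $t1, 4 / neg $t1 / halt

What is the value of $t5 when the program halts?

$t4=8
$t6=33
$t1=18
$t5=7
$t5=18>>3=2
$t6=2*3=6
$t5=2+10=12
$t1=8+2=10
$t5=10*10=100
$t1=10&63=10
$t1=6>>1=3
$t1=8&3=0
$t5=0&6=0
$t6=0|4=4
$t1=-(0)=0
halt.

0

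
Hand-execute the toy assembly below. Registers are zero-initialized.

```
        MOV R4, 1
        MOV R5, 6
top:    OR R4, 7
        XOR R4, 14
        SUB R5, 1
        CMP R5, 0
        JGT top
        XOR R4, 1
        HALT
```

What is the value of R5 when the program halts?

R4=1
R5=6
R4=1|7=7
R4=7^14=9
R5=6-1=5
CMP R5, 0  (cmp 5,0)
JGT top: taken
R4=9|7=15
R4=15^14=1
R5=5-1=4
CMP R5, 0  (cmp 4,0)
JGT top: taken
R4=1|7=7
R4=7^14=9
R5=4-1=3
CMP R5, 0  (cmp 3,0)
JGT top: taken
R4=9|7=15
R4=15^14=1
R5=3-1=2
CMP R5, 0  (cmp 2,0)
JGT top: taken
R4=1|7=7
R4=7^14=9
R5=2-1=1
CMP R5, 0  (cmp 1,0)
JGT top: taken
R4=9|7=15
R4=15^14=1
R5=1-1=0
CMP R5, 0  (cmp 0,0)
JGT top: not taken
R4=1^1=0
halt.

0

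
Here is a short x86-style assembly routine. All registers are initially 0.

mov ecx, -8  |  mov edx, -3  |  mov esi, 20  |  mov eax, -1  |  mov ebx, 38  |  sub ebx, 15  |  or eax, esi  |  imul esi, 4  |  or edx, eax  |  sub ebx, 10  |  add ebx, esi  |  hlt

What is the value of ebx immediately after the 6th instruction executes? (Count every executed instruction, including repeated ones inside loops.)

after mov ecx, -8: ecx=-8
after mov edx, -3: edx=-3
after mov esi, 20: esi=20
after mov eax, -1: eax=-1
after mov ebx, 38: ebx=38
after sub ebx, 15: ebx=38-15=23
After step 6: ebx = 23.

23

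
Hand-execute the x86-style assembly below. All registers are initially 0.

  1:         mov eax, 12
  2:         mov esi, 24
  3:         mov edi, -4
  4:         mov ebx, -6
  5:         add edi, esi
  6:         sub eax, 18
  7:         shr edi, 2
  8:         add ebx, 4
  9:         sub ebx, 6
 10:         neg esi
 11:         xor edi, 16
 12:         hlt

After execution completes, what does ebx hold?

eax=12
esi=24
edi=-4
ebx=-6
edi=(-4)+24=20
eax=12-18=-6
edi=20>>2=5
ebx=(-6)+4=-2
ebx=(-2)-6=-8
esi=-(24)=-24
edi=5^16=21
halt.

-8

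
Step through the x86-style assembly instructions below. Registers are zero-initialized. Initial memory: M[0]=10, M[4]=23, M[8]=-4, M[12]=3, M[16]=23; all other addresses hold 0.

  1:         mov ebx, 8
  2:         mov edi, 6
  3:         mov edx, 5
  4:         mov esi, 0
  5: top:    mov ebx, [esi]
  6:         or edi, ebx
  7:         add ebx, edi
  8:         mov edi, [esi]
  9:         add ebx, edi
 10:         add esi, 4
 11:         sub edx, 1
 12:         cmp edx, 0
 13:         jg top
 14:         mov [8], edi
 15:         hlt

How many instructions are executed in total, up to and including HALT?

51

mov ebx, 8 → ebx=8
mov edi, 6 → edi=6
mov edx, 5 → edx=5
mov esi, 0 → esi=0
mov ebx, [esi] → ebx=M[0]=10
or edi, ebx → edi=6|10=14
add ebx, edi → ebx=10+14=24
mov edi, [esi] → edi=M[0]=10
add ebx, edi → ebx=24+10=34
add esi, 4 → esi=0+4=4
sub edx, 1 → edx=5-1=4
cmp edx, 0  (cmp 4,0)
jg top: taken
mov ebx, [esi] → ebx=M[4]=23
or edi, ebx → edi=10|23=31
add ebx, edi → ebx=23+31=54
mov edi, [esi] → edi=M[4]=23
add ebx, edi → ebx=54+23=77
add esi, 4 → esi=4+4=8
sub edx, 1 → edx=4-1=3
cmp edx, 0  (cmp 3,0)
jg top: taken
mov ebx, [esi] → ebx=M[8]=-4
or edi, ebx → edi=23|(-4)=-1
add ebx, edi → ebx=(-4)+(-1)=-5
mov edi, [esi] → edi=M[8]=-4
add ebx, edi → ebx=(-5)+(-4)=-9
add esi, 4 → esi=8+4=12
sub edx, 1 → edx=3-1=2
cmp edx, 0  (cmp 2,0)
jg top: taken
mov ebx, [esi] → ebx=M[12]=3
or edi, ebx → edi=(-4)|3=-1
add ebx, edi → ebx=3+(-1)=2
mov edi, [esi] → edi=M[12]=3
add ebx, edi → ebx=2+3=5
add esi, 4 → esi=12+4=16
sub edx, 1 → edx=2-1=1
cmp edx, 0  (cmp 1,0)
jg top: taken
mov ebx, [esi] → ebx=M[16]=23
or edi, ebx → edi=3|23=23
add ebx, edi → ebx=23+23=46
mov edi, [esi] → edi=M[16]=23
add ebx, edi → ebx=46+23=69
add esi, 4 → esi=16+4=20
sub edx, 1 → edx=1-1=0
cmp edx, 0  (cmp 0,0)
jg top: not taken
mov [8], edi → M[8]=23
halt.
Total executed instructions: 51.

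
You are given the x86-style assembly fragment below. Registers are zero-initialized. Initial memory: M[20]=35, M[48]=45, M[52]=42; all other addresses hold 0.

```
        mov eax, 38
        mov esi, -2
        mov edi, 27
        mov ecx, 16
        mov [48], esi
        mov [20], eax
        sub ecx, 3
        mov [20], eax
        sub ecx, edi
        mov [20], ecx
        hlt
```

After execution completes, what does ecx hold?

eax=38
esi=-2
edi=27
ecx=16
mov [48], esi → M[48]=-2
mov [20], eax → M[20]=38
ecx=16-3=13
mov [20], eax → M[20]=38
ecx=13-27=-14
mov [20], ecx → M[20]=-14
halt.

-14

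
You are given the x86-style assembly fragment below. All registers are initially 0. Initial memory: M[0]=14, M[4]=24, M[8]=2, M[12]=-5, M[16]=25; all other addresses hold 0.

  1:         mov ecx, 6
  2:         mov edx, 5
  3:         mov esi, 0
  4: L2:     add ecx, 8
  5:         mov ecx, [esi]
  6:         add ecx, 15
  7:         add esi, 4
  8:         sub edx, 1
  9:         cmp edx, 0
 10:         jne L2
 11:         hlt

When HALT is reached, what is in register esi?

mov ecx, 6 → ecx=6
mov edx, 5 → edx=5
mov esi, 0 → esi=0
add ecx, 8 → ecx=6+8=14
mov ecx, [esi] → ecx=M[0]=14
add ecx, 15 → ecx=14+15=29
add esi, 4 → esi=0+4=4
sub edx, 1 → edx=5-1=4
cmp edx, 0  (cmp 4,0)
jne L2: taken
add ecx, 8 → ecx=29+8=37
mov ecx, [esi] → ecx=M[4]=24
add ecx, 15 → ecx=24+15=39
add esi, 4 → esi=4+4=8
sub edx, 1 → edx=4-1=3
cmp edx, 0  (cmp 3,0)
jne L2: taken
add ecx, 8 → ecx=39+8=47
mov ecx, [esi] → ecx=M[8]=2
add ecx, 15 → ecx=2+15=17
add esi, 4 → esi=8+4=12
sub edx, 1 → edx=3-1=2
cmp edx, 0  (cmp 2,0)
jne L2: taken
add ecx, 8 → ecx=17+8=25
mov ecx, [esi] → ecx=M[12]=-5
add ecx, 15 → ecx=(-5)+15=10
add esi, 4 → esi=12+4=16
sub edx, 1 → edx=2-1=1
cmp edx, 0  (cmp 1,0)
jne L2: taken
add ecx, 8 → ecx=10+8=18
mov ecx, [esi] → ecx=M[16]=25
add ecx, 15 → ecx=25+15=40
add esi, 4 → esi=16+4=20
sub edx, 1 → edx=1-1=0
cmp edx, 0  (cmp 0,0)
jne L2: not taken
halt.

20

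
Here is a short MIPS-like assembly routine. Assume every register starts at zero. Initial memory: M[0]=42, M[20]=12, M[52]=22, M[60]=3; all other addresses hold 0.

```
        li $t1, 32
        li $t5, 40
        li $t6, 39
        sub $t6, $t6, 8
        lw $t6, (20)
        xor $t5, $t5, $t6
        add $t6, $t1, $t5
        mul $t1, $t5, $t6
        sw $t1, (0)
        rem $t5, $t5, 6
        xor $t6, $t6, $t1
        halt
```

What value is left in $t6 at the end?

after li $t1, 32: $t1=32
after li $t5, 40: $t5=40
after li $t6, 39: $t6=39
after sub $t6, $t6, 8: $t6=39-8=31
after lw $t6, (20): $t6=M[20]=12
after xor $t5, $t5, $t6: $t5=40^12=36
after add $t6, $t1, $t5: $t6=32+36=68
after mul $t1, $t5, $t6: $t1=36*68=2448
sw $t1, (0) → M[0]=2448
after rem $t5, $t5, 6: $t5=36%6=0
after xor $t6, $t6, $t1: $t6=68^2448=2516
halt.

2516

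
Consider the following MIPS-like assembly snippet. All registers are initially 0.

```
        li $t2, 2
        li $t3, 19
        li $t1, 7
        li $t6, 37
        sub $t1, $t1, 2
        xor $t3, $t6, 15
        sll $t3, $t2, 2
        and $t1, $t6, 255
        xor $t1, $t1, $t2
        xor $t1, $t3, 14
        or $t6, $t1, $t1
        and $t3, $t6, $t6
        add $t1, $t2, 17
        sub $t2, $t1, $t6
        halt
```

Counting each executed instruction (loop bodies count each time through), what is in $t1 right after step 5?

$t2=2
$t3=19
$t1=7
$t6=37
$t1=7-2=5
After step 5: $t1 = 5.

5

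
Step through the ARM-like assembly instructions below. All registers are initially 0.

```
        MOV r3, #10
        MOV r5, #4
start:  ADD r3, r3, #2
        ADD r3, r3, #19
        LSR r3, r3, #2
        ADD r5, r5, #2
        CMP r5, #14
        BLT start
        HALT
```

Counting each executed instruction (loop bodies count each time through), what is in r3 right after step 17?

7

r3=10
r5=4
r3=10+2=12
r3=12+19=31
r3=31>>2=7
r5=4+2=6
CMP r5, #14  (cmp 6,14)
BLT start: taken
r3=7+2=9
r3=9+19=28
r3=28>>2=7
r5=6+2=8
CMP r5, #14  (cmp 8,14)
BLT start: taken
r3=7+2=9
r3=9+19=28
r3=28>>2=7
After step 17: r3 = 7.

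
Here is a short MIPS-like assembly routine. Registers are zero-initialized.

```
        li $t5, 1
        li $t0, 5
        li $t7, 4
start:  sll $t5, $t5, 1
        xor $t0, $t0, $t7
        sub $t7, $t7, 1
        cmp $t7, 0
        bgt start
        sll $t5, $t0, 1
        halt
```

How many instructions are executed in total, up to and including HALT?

25

$t5=1
$t0=5
$t7=4
$t5=1<<1=2
$t0=5^4=1
$t7=4-1=3
cmp $t7, 0  (cmp 3,0)
bgt start: taken
$t5=2<<1=4
$t0=1^3=2
$t7=3-1=2
cmp $t7, 0  (cmp 2,0)
bgt start: taken
$t5=4<<1=8
$t0=2^2=0
$t7=2-1=1
cmp $t7, 0  (cmp 1,0)
bgt start: taken
$t5=8<<1=16
$t0=0^1=1
$t7=1-1=0
cmp $t7, 0  (cmp 0,0)
bgt start: not taken
$t5=1<<1=2
halt.
Total executed instructions: 25.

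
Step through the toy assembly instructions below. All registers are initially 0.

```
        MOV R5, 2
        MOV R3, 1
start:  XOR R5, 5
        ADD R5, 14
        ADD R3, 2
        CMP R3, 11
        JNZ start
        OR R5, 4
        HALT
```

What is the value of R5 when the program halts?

77

R5=2
R3=1
R5=2^5=7
R5=7+14=21
R3=1+2=3
CMP R3, 11  (cmp 3,11)
JNZ start: taken
R5=21^5=16
R5=16+14=30
R3=3+2=5
CMP R3, 11  (cmp 5,11)
JNZ start: taken
R5=30^5=27
R5=27+14=41
R3=5+2=7
CMP R3, 11  (cmp 7,11)
JNZ start: taken
R5=41^5=44
R5=44+14=58
R3=7+2=9
CMP R3, 11  (cmp 9,11)
JNZ start: taken
R5=58^5=63
R5=63+14=77
R3=9+2=11
CMP R3, 11  (cmp 11,11)
JNZ start: not taken
R5=77|4=77
halt.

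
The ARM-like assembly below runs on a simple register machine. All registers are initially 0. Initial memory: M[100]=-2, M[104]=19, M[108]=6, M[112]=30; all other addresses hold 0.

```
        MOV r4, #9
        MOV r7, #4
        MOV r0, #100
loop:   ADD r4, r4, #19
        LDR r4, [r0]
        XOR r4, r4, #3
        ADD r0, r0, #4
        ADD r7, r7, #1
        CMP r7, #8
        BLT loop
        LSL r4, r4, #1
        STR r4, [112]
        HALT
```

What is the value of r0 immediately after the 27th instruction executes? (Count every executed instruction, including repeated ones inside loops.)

112

r4=9
r7=4
r0=100
r4=9+19=28
r4=M[100]=-2
r4=(-2)^3=-3
r0=100+4=104
r7=4+1=5
CMP r7, #8  (cmp 5,8)
BLT loop: taken
r4=(-3)+19=16
r4=M[104]=19
r4=19^3=16
r0=104+4=108
r7=5+1=6
CMP r7, #8  (cmp 6,8)
BLT loop: taken
r4=16+19=35
r4=M[108]=6
r4=6^3=5
r0=108+4=112
r7=6+1=7
CMP r7, #8  (cmp 7,8)
BLT loop: taken
r4=5+19=24
r4=M[112]=30
r4=30^3=29
After step 27: r0 = 112.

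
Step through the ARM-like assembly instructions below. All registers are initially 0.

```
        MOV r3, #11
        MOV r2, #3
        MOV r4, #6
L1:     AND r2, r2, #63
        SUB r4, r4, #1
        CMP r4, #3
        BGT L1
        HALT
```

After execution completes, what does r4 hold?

3

after MOV r3, #11: r3=11
after MOV r2, #3: r2=3
after MOV r4, #6: r4=6
after AND r2, r2, #63: r2=3&63=3
after SUB r4, r4, #1: r4=6-1=5
CMP r4, #3  (cmp 5,3)
BGT L1: taken
after AND r2, r2, #63: r2=3&63=3
after SUB r4, r4, #1: r4=5-1=4
CMP r4, #3  (cmp 4,3)
BGT L1: taken
after AND r2, r2, #63: r2=3&63=3
after SUB r4, r4, #1: r4=4-1=3
CMP r4, #3  (cmp 3,3)
BGT L1: not taken
halt.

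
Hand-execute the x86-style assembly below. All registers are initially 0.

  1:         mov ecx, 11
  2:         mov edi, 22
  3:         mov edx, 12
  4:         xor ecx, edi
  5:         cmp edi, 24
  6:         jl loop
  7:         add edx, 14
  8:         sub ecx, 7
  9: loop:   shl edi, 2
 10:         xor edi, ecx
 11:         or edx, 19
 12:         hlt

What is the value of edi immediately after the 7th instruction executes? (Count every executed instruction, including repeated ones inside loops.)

after mov ecx, 11: ecx=11
after mov edi, 22: edi=22
after mov edx, 12: edx=12
after xor ecx, edi: ecx=11^22=29
cmp edi, 24  (cmp 22,24)
jl loop: taken
after shl edi, 2: edi=22<<2=88
After step 7: edi = 88.

88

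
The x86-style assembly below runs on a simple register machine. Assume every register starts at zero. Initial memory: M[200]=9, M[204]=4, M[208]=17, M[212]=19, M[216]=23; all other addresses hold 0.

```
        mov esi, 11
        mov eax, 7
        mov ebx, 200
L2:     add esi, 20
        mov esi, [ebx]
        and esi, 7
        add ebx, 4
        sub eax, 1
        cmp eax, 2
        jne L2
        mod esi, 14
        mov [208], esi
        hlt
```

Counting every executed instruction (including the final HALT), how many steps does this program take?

41

after mov esi, 11: esi=11
after mov eax, 7: eax=7
after mov ebx, 200: ebx=200
after add esi, 20: esi=11+20=31
after mov esi, [ebx]: esi=M[200]=9
after and esi, 7: esi=9&7=1
after add ebx, 4: ebx=200+4=204
after sub eax, 1: eax=7-1=6
cmp eax, 2  (cmp 6,2)
jne L2: taken
after add esi, 20: esi=1+20=21
after mov esi, [ebx]: esi=M[204]=4
after and esi, 7: esi=4&7=4
after add ebx, 4: ebx=204+4=208
after sub eax, 1: eax=6-1=5
cmp eax, 2  (cmp 5,2)
jne L2: taken
after add esi, 20: esi=4+20=24
after mov esi, [ebx]: esi=M[208]=17
after and esi, 7: esi=17&7=1
after add ebx, 4: ebx=208+4=212
after sub eax, 1: eax=5-1=4
cmp eax, 2  (cmp 4,2)
jne L2: taken
after add esi, 20: esi=1+20=21
after mov esi, [ebx]: esi=M[212]=19
after and esi, 7: esi=19&7=3
after add ebx, 4: ebx=212+4=216
after sub eax, 1: eax=4-1=3
cmp eax, 2  (cmp 3,2)
jne L2: taken
after add esi, 20: esi=3+20=23
after mov esi, [ebx]: esi=M[216]=23
after and esi, 7: esi=23&7=7
after add ebx, 4: ebx=216+4=220
after sub eax, 1: eax=3-1=2
cmp eax, 2  (cmp 2,2)
jne L2: not taken
after mod esi, 14: esi=7%14=7
mov [208], esi → M[208]=7
halt.
Total executed instructions: 41.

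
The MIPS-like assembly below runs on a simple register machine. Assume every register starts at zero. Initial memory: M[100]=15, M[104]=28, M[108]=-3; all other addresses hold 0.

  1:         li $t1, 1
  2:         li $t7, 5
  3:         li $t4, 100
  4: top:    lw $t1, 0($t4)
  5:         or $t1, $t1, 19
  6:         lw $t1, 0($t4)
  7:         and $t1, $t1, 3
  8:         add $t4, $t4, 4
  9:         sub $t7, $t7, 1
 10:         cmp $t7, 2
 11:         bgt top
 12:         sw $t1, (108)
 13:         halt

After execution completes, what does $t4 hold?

112

$t1=1
$t7=5
$t4=100
$t1=M[100]=15
$t1=15|19=31
$t1=M[100]=15
$t1=15&3=3
$t4=100+4=104
$t7=5-1=4
cmp $t7, 2  (cmp 4,2)
bgt top: taken
$t1=M[104]=28
$t1=28|19=31
$t1=M[104]=28
$t1=28&3=0
$t4=104+4=108
$t7=4-1=3
cmp $t7, 2  (cmp 3,2)
bgt top: taken
$t1=M[108]=-3
$t1=(-3)|19=-1
$t1=M[108]=-3
$t1=(-3)&3=1
$t4=108+4=112
$t7=3-1=2
cmp $t7, 2  (cmp 2,2)
bgt top: not taken
sw $t1, (108) → M[108]=1
halt.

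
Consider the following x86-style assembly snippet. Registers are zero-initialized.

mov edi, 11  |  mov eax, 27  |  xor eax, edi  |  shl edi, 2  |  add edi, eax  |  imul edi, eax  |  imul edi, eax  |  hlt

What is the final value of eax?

edi=11
eax=27
eax=27^11=16
edi=11<<2=44
edi=44+16=60
edi=60*16=960
edi=960*16=15360
halt.

16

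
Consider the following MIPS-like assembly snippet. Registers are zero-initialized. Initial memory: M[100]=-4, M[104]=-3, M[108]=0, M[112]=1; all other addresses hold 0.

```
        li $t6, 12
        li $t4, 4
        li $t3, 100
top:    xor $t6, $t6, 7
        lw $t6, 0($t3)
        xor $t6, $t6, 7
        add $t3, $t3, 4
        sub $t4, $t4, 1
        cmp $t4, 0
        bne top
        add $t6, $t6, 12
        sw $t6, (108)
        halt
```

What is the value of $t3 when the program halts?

116

$t6=12
$t4=4
$t3=100
$t6=12^7=11
$t6=M[100]=-4
$t6=(-4)^7=-5
$t3=100+4=104
$t4=4-1=3
cmp $t4, 0  (cmp 3,0)
bne top: taken
$t6=(-5)^7=-4
$t6=M[104]=-3
$t6=(-3)^7=-6
$t3=104+4=108
$t4=3-1=2
cmp $t4, 0  (cmp 2,0)
bne top: taken
$t6=(-6)^7=-3
$t6=M[108]=0
$t6=0^7=7
$t3=108+4=112
$t4=2-1=1
cmp $t4, 0  (cmp 1,0)
bne top: taken
$t6=7^7=0
$t6=M[112]=1
$t6=1^7=6
$t3=112+4=116
$t4=1-1=0
cmp $t4, 0  (cmp 0,0)
bne top: not taken
$t6=6+12=18
sw $t6, (108) → M[108]=18
halt.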